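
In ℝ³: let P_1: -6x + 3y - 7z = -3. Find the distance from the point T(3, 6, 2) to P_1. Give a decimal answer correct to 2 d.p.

n·T − d = (-6)·(3) + (3)·(6) + (-7)·(2) − (-3) = -11; |n| = √94.
Distance = |-11| / √94 = 11/√94 ≈ 1.13.

1.13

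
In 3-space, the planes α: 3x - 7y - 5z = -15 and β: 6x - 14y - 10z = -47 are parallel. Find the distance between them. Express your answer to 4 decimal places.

Rescale β by 1/2: 3x - 7y - 5z = -47/2. Then distance = |-15 − (-47/2)| / √83 ≈ 0.9330.

0.9330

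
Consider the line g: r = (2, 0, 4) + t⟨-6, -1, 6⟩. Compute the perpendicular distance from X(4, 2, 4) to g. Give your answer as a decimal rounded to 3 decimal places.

Taking (2, 0, 4) on g with direction v = (-6, -1, 6): w = X − (2, 0, 4) = (2, 2, 0), and w × v = (12, -12, 10).
Distance = |w × v| / |v| = √388 / √73 ≈ 2.305.

2.305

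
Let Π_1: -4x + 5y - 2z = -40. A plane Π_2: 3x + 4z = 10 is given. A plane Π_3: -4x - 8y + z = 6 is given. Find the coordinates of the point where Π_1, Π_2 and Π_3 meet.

Solving the 3×3 linear system -4x + 5y - 2z = -40, 3x + 4z = 10, -4x - 8y + z = 6 (e.g. by elimination or Cramer's rule, determinant = -175) gives (6, -4, -2).

(6, -4, -2)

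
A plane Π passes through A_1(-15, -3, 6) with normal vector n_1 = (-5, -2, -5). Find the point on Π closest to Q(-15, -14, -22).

Π: n_1·r = n_1·A_1 gives -5x - 2y - 5z = 51.
Foot = Q − λn with λ = (n·Q − d)/|n|² = (213 − 51)/54 = 3.
Foot = (-15, -14, -22) − 3·(-5, -2, -5) = (0, -8, -7).

(0, -8, -7)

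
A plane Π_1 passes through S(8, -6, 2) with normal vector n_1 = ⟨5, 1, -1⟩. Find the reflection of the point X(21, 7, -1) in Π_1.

Π_1: n_1·r = n_1·S gives 5x + y - z = 32.
λ = (n·X − d)/|n|² = (113 − 32)/27 = 3.
Reflection = X − 2λn = (21, 7, -1) − 6·(5, 1, -1) = (-9, 1, 5).

(-9, 1, 5)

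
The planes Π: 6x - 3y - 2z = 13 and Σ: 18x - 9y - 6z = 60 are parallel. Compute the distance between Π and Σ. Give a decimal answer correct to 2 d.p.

1.00

Rescale Σ by 1/3: 6x - 3y - 2z = 20. Then distance = |13 − 20| / √49 ≈ 1.00.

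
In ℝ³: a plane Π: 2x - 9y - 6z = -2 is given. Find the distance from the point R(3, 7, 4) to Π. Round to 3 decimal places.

n·R − d = (2)·(3) + (-9)·(7) + (-6)·(4) − (-2) = -79; |n| = √121.
Distance = |-79| / √121 = 79/√121 ≈ 7.182.

7.182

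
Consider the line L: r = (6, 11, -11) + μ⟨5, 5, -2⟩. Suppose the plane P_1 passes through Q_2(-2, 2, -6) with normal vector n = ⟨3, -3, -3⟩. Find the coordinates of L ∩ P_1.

P_1: n·r = n·Q_2 gives 3x - 3y - 3z = 6.
Substitute r = (6, 11, -11) + t(5, 5, -2) into the plane: 18 + 6t = 6, so t = -2.
Intersection: (6, 11, -11) + (-2)·(5, 5, -2) = (-4, 1, -7).

(-4, 1, -7)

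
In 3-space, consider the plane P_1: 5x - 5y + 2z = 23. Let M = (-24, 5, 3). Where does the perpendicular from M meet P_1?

(-9, -10, 9)

Foot = M − λn with λ = (n·M − d)/|n|² = (-139 − 23)/54 = -3.
Foot = (-24, 5, 3) − (-3)·(5, -5, 2) = (-9, -10, 9).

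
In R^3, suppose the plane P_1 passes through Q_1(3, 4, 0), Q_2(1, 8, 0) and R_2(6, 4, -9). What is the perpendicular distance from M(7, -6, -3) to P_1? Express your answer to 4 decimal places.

1.7143

Q_1Q_2 = (-2, 4, 0), Q_1R_2 = (3, 0, -9); a normal to P_1 is Q_1Q_2 × Q_1R_2 = (-36, -18, -12).
Using Q_1: P_1 has equation -36x - 18y - 12z = -180.
n·M − d = (-36)·(7) + (-18)·(-6) + (-12)·(-3) − (-180) = 72; |n| = √1764.
Distance = |72| / √1764 = 72/√1764 ≈ 1.7143.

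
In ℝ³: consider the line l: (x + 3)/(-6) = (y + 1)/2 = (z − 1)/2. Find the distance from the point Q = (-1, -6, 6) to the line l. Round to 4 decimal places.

7.1223

l has direction (-6, 2, 2) through (-3, -1, 1).
Taking (-3, -1, 1) on l with direction v = (-6, 2, 2): w = Q − (-3, -1, 1) = (2, -5, 5), and w × v = (-20, -34, -26).
Distance = |w × v| / |v| = √2232 / √44 ≈ 7.1223.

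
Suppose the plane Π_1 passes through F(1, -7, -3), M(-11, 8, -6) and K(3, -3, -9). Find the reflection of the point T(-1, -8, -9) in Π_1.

(5, -2, -3)

FM = (-12, 15, -3), FK = (2, 4, -6); a normal to Π_1 is FM × FK = (-78, -78, -78).
Using F: Π_1 has equation -78x - 78y - 78z = 702.
λ = (n·T − d)/|n|² = (1404 − 702)/18252 = 1/26.
Reflection = T − 2λn = (-1, -8, -9) − (1/13)·(-78, -78, -78) = (5, -2, -3).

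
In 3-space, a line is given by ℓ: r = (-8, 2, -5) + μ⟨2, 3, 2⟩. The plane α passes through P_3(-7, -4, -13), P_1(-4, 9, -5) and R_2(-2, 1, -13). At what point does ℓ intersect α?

(-12, -4, -9)

P_3P_1 = (3, 13, 8), P_3R_2 = (5, 5, 0); a normal to α is P_3P_1 × P_3R_2 = (-40, 40, -50).
Using P_3: α has equation -40x + 40y - 50z = 770.
Substitute r = (-8, 2, -5) + t(2, 3, 2) into the plane: 650 + (-60)t = 770, so t = -2.
Intersection: (-8, 2, -5) + (-2)·(2, 3, 2) = (-12, -4, -9).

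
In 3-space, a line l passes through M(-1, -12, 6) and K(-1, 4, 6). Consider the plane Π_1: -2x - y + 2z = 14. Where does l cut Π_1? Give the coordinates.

A direction vector for l is K − M = (0, 16, 0).
Substitute r = (-1, -12, 6) + t(0, 16, 0) into the plane: 26 + (-16)t = 14, so t = 3/4.
Intersection: (-1, -12, 6) + (3/4)·(0, 16, 0) = (-1, 0, 6).

(-1, 0, 6)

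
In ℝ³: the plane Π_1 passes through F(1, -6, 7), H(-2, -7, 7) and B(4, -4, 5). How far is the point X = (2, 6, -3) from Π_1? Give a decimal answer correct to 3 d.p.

FH = (-3, -1, 0), FB = (3, 2, -2); a normal to Π_1 is FH × FB = (2, -6, -3).
Using F: Π_1 has equation 2x - 6y - 3z = 17.
n·X − d = (2)·(2) + (-6)·(6) + (-3)·(-3) − 17 = -40; |n| = √49.
Distance = |-40| / √49 = 40/√49 ≈ 5.714.

5.714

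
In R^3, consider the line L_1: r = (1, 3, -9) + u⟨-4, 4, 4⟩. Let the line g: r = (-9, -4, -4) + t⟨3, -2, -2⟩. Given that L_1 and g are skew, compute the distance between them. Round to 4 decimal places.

Common perpendicular direction n = (-4, 4, 4) × (3, -2, -2) = (0, 4, -4).
With w = (-9, -4, -4) − (1, 3, -9) = (-10, -7, 5), w · n = -48.
Distance = |w · n| / |n| = |-48| / √32 ≈ 8.4853.

8.4853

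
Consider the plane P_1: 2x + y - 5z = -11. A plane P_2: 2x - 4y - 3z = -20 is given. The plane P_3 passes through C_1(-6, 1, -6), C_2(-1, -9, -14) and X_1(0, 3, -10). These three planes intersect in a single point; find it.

(-11, 1, -2)

C_1C_2 = (5, -10, -8), C_1X_1 = (6, 2, -4); a normal to P_3 is C_1C_2 × C_1X_1 = (56, -28, 70).
Using C_1: P_3 has equation 56x - 28y + 70z = -784.
Solving the 3×3 linear system 2x + y - 5z = -11, 2x - 4y - 3z = -20, 56x - 28y + 70z = -784 (e.g. by elimination or Cramer's rule, determinant = -1876) gives (-11, 1, -2).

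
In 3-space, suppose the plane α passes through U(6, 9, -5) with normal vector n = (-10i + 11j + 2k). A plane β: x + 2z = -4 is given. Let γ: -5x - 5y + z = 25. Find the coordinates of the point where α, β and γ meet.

(-4, -1, 0)

α: n·r = n·U gives -10x + 11y + 2z = 29.
Solving the 3×3 linear system -10x + 11y + 2z = 29, x + 2z = -4, -5x - 5y + z = 25 (e.g. by elimination or Cramer's rule, determinant = -231) gives (-4, -1, 0).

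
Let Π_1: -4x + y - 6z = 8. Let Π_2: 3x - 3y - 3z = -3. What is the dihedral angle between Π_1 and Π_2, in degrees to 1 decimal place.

85.5

cos θ = |n₁·n₂| / (|n₁||n₂|) = |3| / (√53 · √27).
θ = arccos(0.07931) ≈ 85.5°.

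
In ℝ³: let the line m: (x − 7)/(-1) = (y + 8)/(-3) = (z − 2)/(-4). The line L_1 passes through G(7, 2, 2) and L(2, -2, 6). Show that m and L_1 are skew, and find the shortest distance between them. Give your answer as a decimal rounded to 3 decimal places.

6.236

m has direction (-1, -3, -4) through (7, -8, 2).
A direction vector for L_1 is L − G = (-5, -4, 4).
Common perpendicular direction n = (-1, -3, -4) × (-5, -4, 4) = (-28, 24, -11).
With w = (7, 2, 2) − (7, -8, 2) = (0, 10, 0), w · n = 240.
Since n ≠ 0 the lines are not parallel, and w · n = 240 ≠ 0 so they do not intersect; hence they are skew.
Distance = |w · n| / |n| = |240| / √1481 ≈ 6.236.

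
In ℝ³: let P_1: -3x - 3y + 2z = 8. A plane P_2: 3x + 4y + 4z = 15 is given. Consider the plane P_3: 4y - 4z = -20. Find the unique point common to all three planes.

Solving the 3×3 linear system -3x - 3y + 2z = 8, 3x + 4y + 4z = 15, 4y - 4z = -20 (e.g. by elimination or Cramer's rule, determinant = 84) gives (1, -1, 4).

(1, -1, 4)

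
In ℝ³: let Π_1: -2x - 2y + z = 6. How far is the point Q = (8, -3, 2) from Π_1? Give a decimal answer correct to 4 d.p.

n·Q − d = (-2)·(8) + (-2)·(-3) + (1)·(2) − 6 = -14; |n| = √9.
Distance = |-14| / √9 = 14/√9 ≈ 4.6667.

4.6667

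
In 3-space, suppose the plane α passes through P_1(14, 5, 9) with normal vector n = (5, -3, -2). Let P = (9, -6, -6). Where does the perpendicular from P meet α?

(4, -3, -4)

α: n·r = n·P_1 gives 5x - 3y - 2z = 37.
Foot = P − λn with λ = (n·P − d)/|n|² = (75 − 37)/38 = 1.
Foot = (9, -6, -6) − 1·(5, -3, -2) = (4, -3, -4).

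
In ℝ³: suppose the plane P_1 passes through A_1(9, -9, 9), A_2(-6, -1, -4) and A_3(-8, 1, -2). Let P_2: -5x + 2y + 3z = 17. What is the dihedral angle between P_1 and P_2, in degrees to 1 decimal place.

A_1A_2 = (-15, 8, -13), A_1A_3 = (-17, 10, -11); a normal to P_1 is A_1A_2 × A_1A_3 = (42, 56, -14).
Using A_1: P_1 has equation 42x + 56y - 14z = -252.
cos θ = |n₁·n₂| / (|n₁||n₂|) = |-140| / (√5096 · √38).
θ = arccos(0.31814) ≈ 71.4°.

71.4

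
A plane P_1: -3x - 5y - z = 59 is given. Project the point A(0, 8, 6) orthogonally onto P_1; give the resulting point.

(-9, -7, 3)

Foot = A − λn with λ = (n·A − d)/|n|² = (-46 − 59)/35 = -3.
Foot = (0, 8, 6) − (-3)·(-3, -5, -1) = (-9, -7, 3).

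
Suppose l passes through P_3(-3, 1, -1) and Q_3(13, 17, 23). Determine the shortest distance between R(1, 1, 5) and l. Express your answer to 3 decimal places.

3.498

A direction vector for l is Q_3 − P_3 = (16, 16, 24).
Taking (-3, 1, -1) on l with direction v = (16, 16, 24): w = R − (-3, 1, -1) = (4, 0, 6), and w × v = (-96, 0, 64).
Distance = |w × v| / |v| = √13312 / √1088 ≈ 3.498.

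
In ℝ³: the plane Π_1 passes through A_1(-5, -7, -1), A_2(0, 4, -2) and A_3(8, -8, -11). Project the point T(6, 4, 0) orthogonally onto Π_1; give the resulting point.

(3, 5, -4)

A_1A_2 = (5, 11, -1), A_1A_3 = (13, -1, -10); a normal to Π_1 is A_1A_2 × A_1A_3 = (-111, 37, -148).
Using A_1: Π_1 has equation -111x + 37y - 148z = 444.
Foot = T − λn with λ = (n·T − d)/|n|² = (-518 − 444)/35594 = -1/37.
Foot = (6, 4, 0) − (-1/37)·(-111, 37, -148) = (3, 5, -4).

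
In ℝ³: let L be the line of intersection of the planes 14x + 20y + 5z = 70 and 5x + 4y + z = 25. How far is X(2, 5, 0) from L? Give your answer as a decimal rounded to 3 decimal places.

Direction of L: (14, 20, 5) × (5, 4, 1) = (0, 11, -44).
A point on L: solving the two plane equations with y = 1 gives (5, 1, -4).
Taking (5, 1, -4) on L with direction v = (0, 11, -44): w = X − (5, 1, -4) = (-3, 4, 4), and w × v = (-220, -132, -33).
Distance = |w × v| / |v| = √66913 / √2057 ≈ 5.703.

5.703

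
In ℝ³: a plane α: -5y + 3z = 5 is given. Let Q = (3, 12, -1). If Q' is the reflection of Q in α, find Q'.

(3, -8, 11)

λ = (n·Q − d)/|n|² = (-63 − 5)/34 = -2.
Reflection = Q − 2λn = (3, 12, -1) − (-4)·(0, -5, 3) = (3, -8, 11).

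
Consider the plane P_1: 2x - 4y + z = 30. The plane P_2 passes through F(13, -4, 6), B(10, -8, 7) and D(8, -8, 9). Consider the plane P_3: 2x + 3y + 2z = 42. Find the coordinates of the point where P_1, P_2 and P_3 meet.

FB = (-3, -4, 1), FD = (-5, -4, 3); a normal to P_2 is FB × FD = (-8, 4, -8).
Using F: P_2 has equation -8x + 4y - 8z = -168.
Solving the 3×3 linear system 2x - 4y + z = 30, -8x + 4y - 8z = -168, 2x + 3y + 2z = 42 (e.g. by elimination or Cramer's rule, determinant = 32) gives (9, 0, 12).

(9, 0, 12)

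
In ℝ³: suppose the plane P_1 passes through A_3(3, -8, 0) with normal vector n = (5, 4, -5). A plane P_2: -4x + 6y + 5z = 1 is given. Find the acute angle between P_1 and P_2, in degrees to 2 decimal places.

72.87

P_1: n·r = n·A_3 gives 5x + 4y - 5z = -17.
cos θ = |n₁·n₂| / (|n₁||n₂|) = |-21| / (√66 · √77).
θ = arccos(0.29458) ≈ 72.87°.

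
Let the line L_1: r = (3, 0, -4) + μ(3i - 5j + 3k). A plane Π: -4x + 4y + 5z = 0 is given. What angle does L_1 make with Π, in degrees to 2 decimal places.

20.08

sin θ = |n·v| / (|n||v|) = |-17| / (√57 · √43) = 0.34338.
θ ≈ 20.08°.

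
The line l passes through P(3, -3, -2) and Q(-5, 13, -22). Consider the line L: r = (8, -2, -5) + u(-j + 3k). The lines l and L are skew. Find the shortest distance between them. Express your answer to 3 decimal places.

A direction vector for l is Q − P = (-8, 16, -20).
Common perpendicular direction n = (-8, 16, -20) × (0, -1, 3) = (28, 24, 8).
With w = (8, -2, -5) − (3, -3, -2) = (5, 1, -3), w · n = 140.
Distance = |w · n| / |n| = |140| / √1424 ≈ 3.710.

3.710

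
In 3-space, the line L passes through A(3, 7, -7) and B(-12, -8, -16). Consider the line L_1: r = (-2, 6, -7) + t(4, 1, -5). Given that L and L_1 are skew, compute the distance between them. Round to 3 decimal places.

2.112

A direction vector for L is B − A = (-15, -15, -9).
Common perpendicular direction n = (-15, -15, -9) × (4, 1, -5) = (84, -111, 45).
With w = (-2, 6, -7) − (3, 7, -7) = (-5, -1, 0), w · n = -309.
Distance = |w · n| / |n| = |-309| / √21402 ≈ 2.112.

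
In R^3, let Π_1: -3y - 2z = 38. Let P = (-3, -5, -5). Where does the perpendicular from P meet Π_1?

(-3, -8, -7)

Foot = P − λn with λ = (n·P − d)/|n|² = (25 − 38)/13 = -1.
Foot = (-3, -5, -5) − (-1)·(0, -3, -2) = (-3, -8, -7).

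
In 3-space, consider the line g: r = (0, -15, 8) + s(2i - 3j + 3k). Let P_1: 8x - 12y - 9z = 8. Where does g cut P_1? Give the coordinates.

Substitute r = (0, -15, 8) + t(2, -3, 3) into the plane: 108 + 25t = 8, so t = -4.
Intersection: (0, -15, 8) + (-4)·(2, -3, 3) = (-8, -3, -4).

(-8, -3, -4)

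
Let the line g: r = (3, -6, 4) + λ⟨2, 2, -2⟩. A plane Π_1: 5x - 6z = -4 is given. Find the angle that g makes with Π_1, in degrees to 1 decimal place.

sin θ = |n·v| / (|n||v|) = |22| / (√61 · √12) = 0.81314.
θ ≈ 54.4°.

54.4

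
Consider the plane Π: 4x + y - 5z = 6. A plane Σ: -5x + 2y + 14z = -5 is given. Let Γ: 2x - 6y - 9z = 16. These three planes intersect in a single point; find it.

(5, -4, 2)

Solving the 3×3 linear system 4x + y - 5z = 6, -5x + 2y + 14z = -5, 2x - 6y - 9z = 16 (e.g. by elimination or Cramer's rule, determinant = 117) gives (5, -4, 2).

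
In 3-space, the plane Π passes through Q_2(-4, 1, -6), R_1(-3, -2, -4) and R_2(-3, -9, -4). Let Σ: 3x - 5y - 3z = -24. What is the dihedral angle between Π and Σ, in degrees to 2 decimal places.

52.14

Q_2R_1 = (1, -3, 2), Q_2R_2 = (1, -10, 2); a normal to Π is Q_2R_1 × Q_2R_2 = (14, 0, -7).
Using Q_2: Π has equation 14x - 7z = -14.
cos θ = |n₁·n₂| / (|n₁||n₂|) = |63| / (√245 · √43).
θ = arccos(0.61379) ≈ 52.14°.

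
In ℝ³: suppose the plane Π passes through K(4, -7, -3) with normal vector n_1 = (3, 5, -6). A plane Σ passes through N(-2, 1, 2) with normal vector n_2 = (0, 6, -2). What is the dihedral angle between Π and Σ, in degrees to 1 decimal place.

37.5

Π: n_1·r = n_1·K gives 3x + 5y - 6z = -5.
Σ: n_2·r = n_2·N gives 6y - 2z = 2.
cos θ = |n₁·n₂| / (|n₁||n₂|) = |42| / (√70 · √40).
θ = arccos(0.79373) ≈ 37.5°.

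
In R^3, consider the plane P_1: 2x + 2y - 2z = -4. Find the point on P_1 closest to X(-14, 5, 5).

(-10, 9, 1)

Foot = X − λn with λ = (n·X − d)/|n|² = (-28 − (-4))/12 = -2.
Foot = (-14, 5, 5) − (-2)·(2, 2, -2) = (-10, 9, 1).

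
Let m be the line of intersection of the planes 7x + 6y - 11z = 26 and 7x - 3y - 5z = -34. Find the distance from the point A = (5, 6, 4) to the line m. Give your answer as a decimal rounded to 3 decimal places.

Direction of m: (7, 6, -11) × (7, -3, -5) = (-63, -42, -63).
A point on m: solving the two plane equations with x = -6 gives (-6, 4, -4).
Taking (-6, 4, -4) on m with direction v = (-63, -42, -63): w = A − (-6, 4, -4) = (11, 2, 8), and w × v = (210, 189, -336).
Distance = |w × v| / |v| = √192717 / √9702 ≈ 4.457.

4.457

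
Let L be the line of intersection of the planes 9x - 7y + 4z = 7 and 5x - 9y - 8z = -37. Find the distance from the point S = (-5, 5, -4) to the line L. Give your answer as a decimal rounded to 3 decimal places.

Direction of L: (9, -7, 4) × (5, -9, -8) = (92, 92, -46).
A point on L: solving the two plane equations with x = -1 gives (-1, 0, 4).
Taking (-1, 0, 4) on L with direction v = (92, 92, -46): w = S − (-1, 0, 4) = (-4, 5, -8), and w × v = (506, -920, -828).
Distance = |w × v| / |v| = √1788020 / √19044 ≈ 9.690.

9.690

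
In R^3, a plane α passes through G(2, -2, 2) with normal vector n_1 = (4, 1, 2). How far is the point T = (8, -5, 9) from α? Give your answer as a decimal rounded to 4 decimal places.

α: n_1·r = n_1·G gives 4x + y + 2z = 10.
n·T − d = (4)·(8) + (1)·(-5) + (2)·(9) − 10 = 35; |n| = √21.
Distance = |35| / √21 = 35/√21 ≈ 7.6376.

7.6376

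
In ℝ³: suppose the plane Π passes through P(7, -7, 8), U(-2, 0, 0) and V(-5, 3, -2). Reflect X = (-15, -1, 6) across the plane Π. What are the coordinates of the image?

(5, 11, -6)

PU = (-9, 7, -8), PV = (-12, 10, -10); a normal to Π is PU × PV = (10, 6, -6).
Using P: Π has equation 10x + 6y - 6z = -20.
λ = (n·X − d)/|n|² = (-192 − (-20))/172 = -1.
Reflection = X − 2λn = (-15, -1, 6) − (-2)·(10, 6, -6) = (5, 11, -6).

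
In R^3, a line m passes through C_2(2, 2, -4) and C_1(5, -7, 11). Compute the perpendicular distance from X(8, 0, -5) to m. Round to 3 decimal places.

6.293

A direction vector for m is C_1 − C_2 = (3, -9, 15).
Taking (2, 2, -4) on m with direction v = (3, -9, 15): w = X − (2, 2, -4) = (6, -2, -1), and w × v = (-39, -93, -48).
Distance = |w × v| / |v| = √12474 / √315 ≈ 6.293.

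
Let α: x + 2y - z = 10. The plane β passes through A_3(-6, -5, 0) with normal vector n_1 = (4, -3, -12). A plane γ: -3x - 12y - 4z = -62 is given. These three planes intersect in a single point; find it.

(6, 3, 2)

β: n_1·r = n_1·A_3 gives 4x - 3y - 12z = -9.
Solving the 3×3 linear system x + 2y - z = 10, 4x - 3y - 12z = -9, -3x - 12y - 4z = -62 (e.g. by elimination or Cramer's rule, determinant = 29) gives (6, 3, 2).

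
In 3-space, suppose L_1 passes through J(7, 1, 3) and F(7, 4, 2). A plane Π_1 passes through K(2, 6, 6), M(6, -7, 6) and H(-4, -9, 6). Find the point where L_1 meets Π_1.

(7, -8, 6)

A direction vector for L_1 is F − J = (0, 3, -1).
KM = (4, -13, 0), KH = (-6, -15, 0); a normal to Π_1 is KM × KH = (0, 0, -138).
Using K: Π_1 has equation -138z = -828.
Substitute r = (7, 1, 3) + t(0, 3, -1) into the plane: -414 + 138t = -828, so t = -3.
Intersection: (7, 1, 3) + (-3)·(0, 3, -1) = (7, -8, 6).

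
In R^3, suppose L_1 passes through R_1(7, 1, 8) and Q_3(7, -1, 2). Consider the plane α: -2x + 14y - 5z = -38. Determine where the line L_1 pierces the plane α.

A direction vector for L_1 is Q_3 − R_1 = (0, -2, -6).
Substitute r = (7, 1, 8) + t(0, -2, -6) into the plane: -40 + 2t = -38, so t = 1.
Intersection: (7, 1, 8) + 1·(0, -2, -6) = (7, -1, 2).

(7, -1, 2)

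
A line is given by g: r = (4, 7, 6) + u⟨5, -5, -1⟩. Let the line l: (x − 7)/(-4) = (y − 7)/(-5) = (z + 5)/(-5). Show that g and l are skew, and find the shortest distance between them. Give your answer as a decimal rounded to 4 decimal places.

9.7115

l has direction (-4, -5, -5) through (7, 7, -5).
Common perpendicular direction n = (5, -5, -1) × (-4, -5, -5) = (20, 29, -45).
With w = (7, 7, -5) − (4, 7, 6) = (3, 0, -11), w · n = 555.
Since n ≠ 0 the lines are not parallel, and w · n = 555 ≠ 0 so they do not intersect; hence they are skew.
Distance = |w · n| / |n| = |555| / √3266 ≈ 9.7115.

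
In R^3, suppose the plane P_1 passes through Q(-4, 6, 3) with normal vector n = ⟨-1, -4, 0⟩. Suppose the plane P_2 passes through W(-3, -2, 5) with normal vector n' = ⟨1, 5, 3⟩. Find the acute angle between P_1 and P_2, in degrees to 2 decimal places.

P_1: n·r = n·Q gives -x - 4y = -20.
P_2: n'·r = n'·W gives x + 5y + 3z = 2.
cos θ = |n₁·n₂| / (|n₁||n₂|) = |-21| / (√17 · √35).
θ = arccos(0.86092) ≈ 30.58°.

30.58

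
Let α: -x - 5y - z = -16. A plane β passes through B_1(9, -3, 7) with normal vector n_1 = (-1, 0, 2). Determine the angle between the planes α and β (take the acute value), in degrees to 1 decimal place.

85.1

β: n_1·r = n_1·B_1 gives -x + 2z = 5.
cos θ = |n₁·n₂| / (|n₁||n₂|) = |-1| / (√27 · √5).
θ = arccos(0.08607) ≈ 85.1°.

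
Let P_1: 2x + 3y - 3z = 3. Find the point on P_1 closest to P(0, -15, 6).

(6, -6, -3)

Foot = P − λn with λ = (n·P − d)/|n|² = (-63 − 3)/22 = -3.
Foot = (0, -15, 6) − (-3)·(2, 3, -3) = (6, -6, -3).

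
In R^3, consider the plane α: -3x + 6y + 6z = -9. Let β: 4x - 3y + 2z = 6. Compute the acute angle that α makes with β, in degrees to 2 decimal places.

cos θ = |n₁·n₂| / (|n₁||n₂|) = |-18| / (√81 · √29).
θ = arccos(0.37139) ≈ 68.20°.

68.20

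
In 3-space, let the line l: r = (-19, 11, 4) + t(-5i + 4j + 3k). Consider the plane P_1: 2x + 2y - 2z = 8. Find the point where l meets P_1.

Substitute r = (-19, 11, 4) + t(-5, 4, 3) into the plane: -24 + (-8)t = 8, so t = -4.
Intersection: (-19, 11, 4) + (-4)·(-5, 4, 3) = (1, -5, -8).

(1, -5, -8)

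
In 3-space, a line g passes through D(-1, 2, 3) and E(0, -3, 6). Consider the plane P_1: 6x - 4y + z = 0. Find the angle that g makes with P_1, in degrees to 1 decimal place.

42.3

A direction vector for g is E − D = (1, -5, 3).
sin θ = |n·v| / (|n||v|) = |29| / (√53 · √35) = 0.67333.
θ ≈ 42.3°.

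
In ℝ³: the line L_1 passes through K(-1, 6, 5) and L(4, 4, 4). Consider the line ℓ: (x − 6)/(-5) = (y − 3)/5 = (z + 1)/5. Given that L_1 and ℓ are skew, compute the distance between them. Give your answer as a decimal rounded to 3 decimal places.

A direction vector for L_1 is L − K = (5, -2, -1).
ℓ has direction (-5, 5, 5) through (6, 3, -1).
Common perpendicular direction n = (5, -2, -1) × (-5, 5, 5) = (-5, -20, 15).
With w = (6, 3, -1) − (-1, 6, 5) = (7, -3, -6), w · n = -65.
Distance = |w · n| / |n| = |-65| / √650 ≈ 2.550.

2.550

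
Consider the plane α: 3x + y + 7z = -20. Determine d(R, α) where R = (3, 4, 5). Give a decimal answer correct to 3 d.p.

8.853

n·R − d = (3)·(3) + (1)·(4) + (7)·(5) − (-20) = 68; |n| = √59.
Distance = |68| / √59 = 68/√59 ≈ 8.853.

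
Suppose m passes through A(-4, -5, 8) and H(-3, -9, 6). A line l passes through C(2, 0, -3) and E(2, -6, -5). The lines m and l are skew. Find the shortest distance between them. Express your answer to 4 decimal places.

6.9488

A direction vector for m is H − A = (1, -4, -2).
A direction vector for l is E − C = (0, -6, -2).
Common perpendicular direction n = (1, -4, -2) × (0, -6, -2) = (-4, 2, -6).
With w = (2, 0, -3) − (-4, -5, 8) = (6, 5, -11), w · n = 52.
Distance = |w · n| / |n| = |52| / √56 ≈ 6.9488.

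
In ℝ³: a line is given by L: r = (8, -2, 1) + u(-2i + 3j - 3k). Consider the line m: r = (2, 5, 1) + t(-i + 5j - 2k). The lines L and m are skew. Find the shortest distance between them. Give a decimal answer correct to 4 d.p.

Common perpendicular direction n = (-2, 3, -3) × (-1, 5, -2) = (9, -1, -7).
With w = (2, 5, 1) − (8, -2, 1) = (-6, 7, 0), w · n = -61.
Distance = |w · n| / |n| = |-61| / √131 ≈ 5.3296.

5.3296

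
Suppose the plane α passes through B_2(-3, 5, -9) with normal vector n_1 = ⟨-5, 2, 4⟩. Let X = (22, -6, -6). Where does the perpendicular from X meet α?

α: n_1·r = n_1·B_2 gives -5x + 2y + 4z = -11.
Foot = X − λn with λ = (n·X − d)/|n|² = (-146 − (-11))/45 = -3.
Foot = (22, -6, -6) − (-3)·(-5, 2, 4) = (7, 0, 6).

(7, 0, 6)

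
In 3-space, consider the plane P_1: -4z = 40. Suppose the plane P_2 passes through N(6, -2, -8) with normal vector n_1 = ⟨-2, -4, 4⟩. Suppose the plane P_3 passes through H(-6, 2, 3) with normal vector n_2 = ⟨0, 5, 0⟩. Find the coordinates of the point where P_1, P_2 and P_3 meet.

P_2: n_1·r = n_1·N gives -2x - 4y + 4z = -36.
P_3: n_2·r = n_2·H gives 5y = 10.
Solving the 3×3 linear system -4z = 40, -2x - 4y + 4z = -36, 5y = 10 (e.g. by elimination or Cramer's rule, determinant = 40) gives (-6, 2, -10).

(-6, 2, -10)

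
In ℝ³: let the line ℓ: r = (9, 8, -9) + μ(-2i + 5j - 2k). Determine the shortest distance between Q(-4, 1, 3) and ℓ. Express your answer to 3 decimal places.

18.138

Taking (9, 8, -9) on ℓ with direction v = (-2, 5, -2): w = Q − (9, 8, -9) = (-13, -7, 12), and w × v = (-46, -50, -79).
Distance = |w × v| / |v| = √10857 / √33 ≈ 18.138.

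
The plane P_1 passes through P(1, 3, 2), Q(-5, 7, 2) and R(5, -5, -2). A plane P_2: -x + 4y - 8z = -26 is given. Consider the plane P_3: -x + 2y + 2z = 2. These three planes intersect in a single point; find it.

PQ = (-6, 4, 0), PR = (4, -8, -4); a normal to P_1 is PQ × PR = (-16, -24, 32).
Using P: P_1 has equation -16x - 24y + 32z = -24.
Solving the 3×3 linear system -16x - 24y + 32z = -24, -x + 4y - 8z = -26, -x + 2y + 2z = 2 (e.g. by elimination or Cramer's rule, determinant = -560) gives (6, 1, 3).

(6, 1, 3)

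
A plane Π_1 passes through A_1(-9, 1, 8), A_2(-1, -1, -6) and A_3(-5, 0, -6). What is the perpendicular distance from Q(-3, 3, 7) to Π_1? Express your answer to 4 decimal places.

A_1A_2 = (8, -2, -14), A_1A_3 = (4, -1, -14); a normal to Π_1 is A_1A_2 × A_1A_3 = (14, 56, 0).
Using A_1: Π_1 has equation 14x + 56y = -70.
n·Q − d = (14)·(-3) + (56)·(3) + (0)·(7) − (-70) = 196; |n| = √3332.
Distance = |196| / √3332 = 196/√3332 ≈ 3.3955.

3.3955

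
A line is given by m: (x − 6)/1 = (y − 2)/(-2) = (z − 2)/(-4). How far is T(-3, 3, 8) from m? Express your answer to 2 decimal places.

m has direction (1, -2, -4) through (6, 2, 2).
Taking (6, 2, 2) on m with direction v = (1, -2, -4): w = T − (6, 2, 2) = (-9, 1, 6), and w × v = (8, -30, 17).
Distance = |w × v| / |v| = √1253 / √21 ≈ 7.72.

7.72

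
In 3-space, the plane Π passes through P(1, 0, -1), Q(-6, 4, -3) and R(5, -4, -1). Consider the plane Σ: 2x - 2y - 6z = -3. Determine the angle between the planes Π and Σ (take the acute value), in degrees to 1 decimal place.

PQ = (-7, 4, -2), PR = (4, -4, 0); a normal to Π is PQ × PR = (-8, -8, 12).
Using P: Π has equation -8x - 8y + 12z = -20.
cos θ = |n₁·n₂| / (|n₁||n₂|) = |-72| / (√272 · √44).
θ = arccos(0.65815) ≈ 48.8°.

48.8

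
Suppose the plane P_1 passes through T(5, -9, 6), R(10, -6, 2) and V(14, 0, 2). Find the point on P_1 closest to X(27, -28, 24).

(3, -12, 6)

TR = (5, 3, -4), TV = (9, 9, -4); a normal to P_1 is TR × TV = (24, -16, 18).
Using T: P_1 has equation 24x - 16y + 18z = 372.
Foot = X − λn with λ = (n·X − d)/|n|² = (1528 − 372)/1156 = 1.
Foot = (27, -28, 24) − 1·(24, -16, 18) = (3, -12, 6).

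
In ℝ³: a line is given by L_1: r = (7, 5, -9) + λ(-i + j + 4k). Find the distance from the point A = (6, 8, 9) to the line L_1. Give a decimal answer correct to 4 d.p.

3.6209

Taking (7, 5, -9) on L_1 with direction v = (-1, 1, 4): w = A − (7, 5, -9) = (-1, 3, 18), and w × v = (-6, -14, 2).
Distance = |w × v| / |v| = √236 / √18 ≈ 3.6209.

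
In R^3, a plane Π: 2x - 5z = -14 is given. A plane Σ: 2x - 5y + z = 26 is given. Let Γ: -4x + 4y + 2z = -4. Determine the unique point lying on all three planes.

Solving the 3×3 linear system 2x - 5z = -14, 2x - 5y + z = 26, -4x + 4y + 2z = -4 (e.g. by elimination or Cramer's rule, determinant = 32) gives (-7, -8, 0).

(-7, -8, 0)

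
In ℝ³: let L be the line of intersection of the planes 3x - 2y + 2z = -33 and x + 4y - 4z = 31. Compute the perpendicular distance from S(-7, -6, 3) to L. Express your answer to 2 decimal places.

12.88

Direction of L: (3, -2, 2) × (1, 4, -4) = (0, 14, 14).
A point on L: solving the two plane equations with y = 9 gives (-5, 9, 0).
Taking (-5, 9, 0) on L with direction v = (0, 14, 14): w = S − (-5, 9, 0) = (-2, -15, 3), and w × v = (-252, 28, -28).
Distance = |w × v| / |v| = √65072 / √392 ≈ 12.88.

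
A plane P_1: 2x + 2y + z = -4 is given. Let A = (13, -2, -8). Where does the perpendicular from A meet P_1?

(9, -6, -10)

Foot = A − λn with λ = (n·A − d)/|n|² = (14 − (-4))/9 = 2.
Foot = (13, -2, -8) − 2·(2, 2, 1) = (9, -6, -10).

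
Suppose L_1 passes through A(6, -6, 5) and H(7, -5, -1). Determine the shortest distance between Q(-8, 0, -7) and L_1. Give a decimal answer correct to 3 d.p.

A direction vector for L_1 is H − A = (1, 1, -6).
Taking (6, -6, 5) on L_1 with direction v = (1, 1, -6): w = Q − (6, -6, 5) = (-14, 6, -12), and w × v = (-24, -96, -20).
Distance = |w × v| / |v| = √10192 / √38 ≈ 16.377.

16.377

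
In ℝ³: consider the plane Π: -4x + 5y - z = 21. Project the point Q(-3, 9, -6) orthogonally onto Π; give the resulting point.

(1, 4, -5)

Foot = Q − λn with λ = (n·Q − d)/|n|² = (63 − 21)/42 = 1.
Foot = (-3, 9, -6) − 1·(-4, 5, -1) = (1, 4, -5).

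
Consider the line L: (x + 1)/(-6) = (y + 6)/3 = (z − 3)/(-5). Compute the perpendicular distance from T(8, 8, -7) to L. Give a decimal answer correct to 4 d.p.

18.8778

L has direction (-6, 3, -5) through (-1, -6, 3).
Taking (-1, -6, 3) on L with direction v = (-6, 3, -5): w = T − (-1, -6, 3) = (9, 14, -10), and w × v = (-40, 105, 111).
Distance = |w × v| / |v| = √24946 / √70 ≈ 18.8778.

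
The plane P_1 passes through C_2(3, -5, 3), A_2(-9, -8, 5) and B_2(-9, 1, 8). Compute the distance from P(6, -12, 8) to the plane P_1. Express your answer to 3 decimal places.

C_2A_2 = (-12, -3, 2), C_2B_2 = (-12, 6, 5); a normal to P_1 is C_2A_2 × C_2B_2 = (-27, 36, -108).
Using C_2: P_1 has equation -27x + 36y - 108z = -585.
n·P − d = (-27)·(6) + (36)·(-12) + (-108)·(8) − (-585) = -873; |n| = √13689.
Distance = |-873| / √13689 = 873/√13689 ≈ 7.462.

7.462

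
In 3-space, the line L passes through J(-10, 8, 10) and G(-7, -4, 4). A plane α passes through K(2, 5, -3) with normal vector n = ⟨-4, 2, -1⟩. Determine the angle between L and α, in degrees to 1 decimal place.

28.4

A direction vector for L is G − J = (3, -12, -6).
α: n·r = n·K gives -4x + 2y - z = 5.
sin θ = |n·v| / (|n||v|) = |-30| / (√21 · √189) = 0.47619.
θ ≈ 28.4°.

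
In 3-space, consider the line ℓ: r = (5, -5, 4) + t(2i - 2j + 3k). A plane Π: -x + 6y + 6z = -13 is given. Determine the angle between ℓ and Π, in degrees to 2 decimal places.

sin θ = |n·v| / (|n||v|) = |4| / (√73 · √17) = 0.11355.
θ ≈ 6.52°.

6.52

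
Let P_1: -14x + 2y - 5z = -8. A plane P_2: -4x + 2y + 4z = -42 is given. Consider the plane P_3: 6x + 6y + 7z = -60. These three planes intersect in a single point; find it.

(2, -5, -6)

Solving the 3×3 linear system -14x + 2y - 5z = -8, -4x + 2y + 4z = -42, 6x + 6y + 7z = -60 (e.g. by elimination or Cramer's rule, determinant = 424) gives (2, -5, -6).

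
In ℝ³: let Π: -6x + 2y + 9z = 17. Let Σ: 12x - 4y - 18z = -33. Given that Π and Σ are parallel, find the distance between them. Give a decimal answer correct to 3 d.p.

Rescale Σ by 1/(-2): -6x + 2y + 9z = 33/2. Then distance = |17 − (33/2)| / √121 ≈ 0.045.

0.045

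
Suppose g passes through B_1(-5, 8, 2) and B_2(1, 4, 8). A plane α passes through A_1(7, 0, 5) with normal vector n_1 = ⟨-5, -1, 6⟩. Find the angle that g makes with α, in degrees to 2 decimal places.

A direction vector for g is B_2 − B_1 = (6, -4, 6).
α: n_1·r = n_1·A_1 gives -5x - y + 6z = -5.
sin θ = |n·v| / (|n||v|) = |10| / (√62 · √88) = 0.13538.
θ ≈ 7.78°.

7.78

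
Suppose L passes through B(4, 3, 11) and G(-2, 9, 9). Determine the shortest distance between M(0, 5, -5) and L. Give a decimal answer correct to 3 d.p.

A direction vector for L is G − B = (-6, 6, -2).
Taking (4, 3, 11) on L with direction v = (-6, 6, -2): w = M − (4, 3, 11) = (-4, 2, -16), and w × v = (92, 88, -12).
Distance = |w × v| / |v| = √16352 / √76 ≈ 14.668.

14.668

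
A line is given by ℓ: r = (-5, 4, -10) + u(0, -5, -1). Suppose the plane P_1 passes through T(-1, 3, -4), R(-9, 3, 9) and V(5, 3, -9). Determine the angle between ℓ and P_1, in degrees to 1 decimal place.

78.7

TR = (-8, 0, 13), TV = (6, 0, -5); a normal to P_1 is TR × TV = (0, 38, 0).
Using T: P_1 has equation 38y = 114.
sin θ = |n·v| / (|n||v|) = |-190| / (√1444 · √26) = 0.98058.
θ ≈ 78.7°.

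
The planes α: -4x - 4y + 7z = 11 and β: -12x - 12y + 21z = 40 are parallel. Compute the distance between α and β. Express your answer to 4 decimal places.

Rescale β by 1/3: -4x - 4y + 7z = 40/3. Then distance = |11 − (40/3)| / √81 ≈ 0.2593.

0.2593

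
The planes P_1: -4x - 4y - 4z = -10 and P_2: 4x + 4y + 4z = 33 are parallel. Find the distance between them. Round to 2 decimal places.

3.32

Rescale P_2 by 1/(-1): -4x - 4y - 4z = -33. Then distance = |-10 − (-33)| / √48 ≈ 3.32.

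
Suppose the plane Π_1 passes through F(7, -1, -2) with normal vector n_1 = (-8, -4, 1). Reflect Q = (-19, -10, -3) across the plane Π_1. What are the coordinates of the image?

(29, 14, -9)

Π_1: n_1·r = n_1·F gives -8x - 4y + z = -54.
λ = (n·Q − d)/|n|² = (189 − (-54))/81 = 3.
Reflection = Q − 2λn = (-19, -10, -3) − 6·(-8, -4, 1) = (29, 14, -9).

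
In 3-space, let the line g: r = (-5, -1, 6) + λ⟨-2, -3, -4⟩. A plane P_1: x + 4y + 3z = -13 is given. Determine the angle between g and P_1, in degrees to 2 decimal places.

sin θ = |n·v| / (|n||v|) = |-26| / (√26 · √29) = 0.94686.
θ ≈ 71.24°.

71.24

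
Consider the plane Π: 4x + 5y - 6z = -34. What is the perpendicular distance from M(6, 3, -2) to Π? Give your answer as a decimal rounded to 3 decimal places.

9.687

n·M − d = (4)·(6) + (5)·(3) + (-6)·(-2) − (-34) = 85; |n| = √77.
Distance = |85| / √77 = 85/√77 ≈ 9.687.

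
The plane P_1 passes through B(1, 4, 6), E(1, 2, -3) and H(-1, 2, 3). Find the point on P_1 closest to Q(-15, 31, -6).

BE = (0, -2, -9), BH = (-2, -2, -3); a normal to P_1 is BE × BH = (-12, 18, -4).
Using B: P_1 has equation -12x + 18y - 4z = 36.
Foot = Q − λn with λ = (n·Q − d)/|n|² = (762 − 36)/484 = 3/2.
Foot = (-15, 31, -6) − (3/2)·(-12, 18, -4) = (3, 4, 0).

(3, 4, 0)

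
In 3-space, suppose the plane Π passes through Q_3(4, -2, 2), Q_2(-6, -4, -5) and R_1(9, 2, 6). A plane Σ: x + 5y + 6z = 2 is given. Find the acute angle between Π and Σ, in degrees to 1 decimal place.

Q_3Q_2 = (-10, -2, -7), Q_3R_1 = (5, 4, 4); a normal to Π is Q_3Q_2 × Q_3R_1 = (20, 5, -30).
Using Q_3: Π has equation 20x + 5y - 30z = 10.
cos θ = |n₁·n₂| / (|n₁||n₂|) = |-135| / (√1325 · √62).
θ = arccos(0.47101) ≈ 61.9°.

61.9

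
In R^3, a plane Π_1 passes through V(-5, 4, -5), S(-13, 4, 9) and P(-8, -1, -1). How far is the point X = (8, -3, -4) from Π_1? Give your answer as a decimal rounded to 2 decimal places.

VS = (-8, 0, 14), VP = (-3, -5, 4); a normal to Π_1 is VS × VP = (70, -10, 40).
Using V: Π_1 has equation 70x - 10y + 40z = -590.
n·X − d = (70)·(8) + (-10)·(-3) + (40)·(-4) − (-590) = 1020; |n| = √6600.
Distance = |1020| / √6600 = 1020/√6600 ≈ 12.56.

12.56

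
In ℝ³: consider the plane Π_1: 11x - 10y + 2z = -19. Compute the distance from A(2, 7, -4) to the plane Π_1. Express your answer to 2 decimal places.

2.47

n·A − d = (11)·(2) + (-10)·(7) + (2)·(-4) − (-19) = -37; |n| = √225.
Distance = |-37| / √225 = 37/√225 ≈ 2.47.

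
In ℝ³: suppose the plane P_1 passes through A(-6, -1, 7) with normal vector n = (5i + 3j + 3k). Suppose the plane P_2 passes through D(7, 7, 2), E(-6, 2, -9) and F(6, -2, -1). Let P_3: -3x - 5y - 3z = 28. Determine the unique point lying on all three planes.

P_1: n·r = n·A gives 5x + 3y + 3z = -12.
DE = (-13, -5, -11), DF = (-1, -9, -3); a normal to P_2 is DE × DF = (-84, -28, 112).
Using D: P_2 has equation -84x - 28y + 112z = -560.
Solving the 3×3 linear system 5x + 3y + 3z = -12, -84x - 28y + 112z = -560, -3x - 5y - 3z = 28 (e.g. by elimination or Cramer's rule, determinant = 2464) gives (3, -5, -4).

(3, -5, -4)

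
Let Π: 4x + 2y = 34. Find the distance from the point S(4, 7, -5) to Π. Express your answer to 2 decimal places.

0.89

n·S − d = (4)·(4) + (2)·(7) + (0)·(-5) − 34 = -4; |n| = √20.
Distance = |-4| / √20 = 4/√20 ≈ 0.89.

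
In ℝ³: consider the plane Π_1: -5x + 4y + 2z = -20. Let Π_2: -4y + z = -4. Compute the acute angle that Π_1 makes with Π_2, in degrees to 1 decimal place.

cos θ = |n₁·n₂| / (|n₁||n₂|) = |-14| / (√45 · √17).
θ = arccos(0.50617) ≈ 59.6°.

59.6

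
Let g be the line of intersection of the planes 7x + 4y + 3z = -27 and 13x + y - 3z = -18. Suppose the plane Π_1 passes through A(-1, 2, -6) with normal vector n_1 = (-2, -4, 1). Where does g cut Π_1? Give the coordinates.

(-3, 3, -6)

Direction of g: (7, 4, 3) × (13, 1, -3) = (-15, 60, -45).
A point on g: solving the two plane equations with x = -5 gives (-5, 11, -12).
Π_1: n_1·r = n_1·A gives -2x - 4y + z = -12.
Substitute r = (-5, 11, -12) + t(-15, 60, -45) into the plane: -46 + (-255)t = -12, so t = -2/15.
Intersection: (-5, 11, -12) + (-2/15)·(-15, 60, -45) = (-3, 3, -6).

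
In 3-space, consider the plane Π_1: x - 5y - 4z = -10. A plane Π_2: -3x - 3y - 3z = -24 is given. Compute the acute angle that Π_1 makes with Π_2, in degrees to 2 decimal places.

44.55

cos θ = |n₁·n₂| / (|n₁||n₂|) = |24| / (√42 · √27).
θ = arccos(0.71270) ≈ 44.55°.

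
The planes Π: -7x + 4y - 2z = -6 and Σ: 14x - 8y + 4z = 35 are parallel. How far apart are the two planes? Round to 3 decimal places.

1.384

Rescale Σ by 1/(-2): -7x + 4y - 2z = -35/2. Then distance = |-6 − (-35/2)| / √69 ≈ 1.384.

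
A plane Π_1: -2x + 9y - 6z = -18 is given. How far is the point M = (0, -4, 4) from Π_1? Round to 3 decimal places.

3.818

n·M − d = (-2)·(0) + (9)·(-4) + (-6)·(4) − (-18) = -42; |n| = √121.
Distance = |-42| / √121 = 42/√121 ≈ 3.818.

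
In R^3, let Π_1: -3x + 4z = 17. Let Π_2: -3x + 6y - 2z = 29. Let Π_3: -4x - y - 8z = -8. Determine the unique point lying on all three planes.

Solving the 3×3 linear system -3x + 4z = 17, -3x + 6y - 2z = 29, -4x - y - 8z = -8 (e.g. by elimination or Cramer's rule, determinant = 258) gives (-3, 4, 2).

(-3, 4, 2)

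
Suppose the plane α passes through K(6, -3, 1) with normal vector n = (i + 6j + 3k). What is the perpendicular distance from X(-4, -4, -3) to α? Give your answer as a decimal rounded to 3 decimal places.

4.128

α: n·r = n·K gives x + 6y + 3z = -9.
n·X − d = (1)·(-4) + (6)·(-4) + (3)·(-3) − (-9) = -28; |n| = √46.
Distance = |-28| / √46 = 28/√46 ≈ 4.128.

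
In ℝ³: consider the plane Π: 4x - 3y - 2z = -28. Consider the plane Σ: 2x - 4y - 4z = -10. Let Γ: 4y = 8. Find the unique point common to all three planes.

(-7, 2, -3)

Solving the 3×3 linear system 4x - 3y - 2z = -28, 2x - 4y - 4z = -10, 4y = 8 (e.g. by elimination or Cramer's rule, determinant = 48) gives (-7, 2, -3).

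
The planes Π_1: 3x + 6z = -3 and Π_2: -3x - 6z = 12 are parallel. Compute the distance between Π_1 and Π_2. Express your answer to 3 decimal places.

1.342

Rescale Π_2 by 1/(-1): 3x + 6z = -12. Then distance = |-3 − (-12)| / √45 ≈ 1.342.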